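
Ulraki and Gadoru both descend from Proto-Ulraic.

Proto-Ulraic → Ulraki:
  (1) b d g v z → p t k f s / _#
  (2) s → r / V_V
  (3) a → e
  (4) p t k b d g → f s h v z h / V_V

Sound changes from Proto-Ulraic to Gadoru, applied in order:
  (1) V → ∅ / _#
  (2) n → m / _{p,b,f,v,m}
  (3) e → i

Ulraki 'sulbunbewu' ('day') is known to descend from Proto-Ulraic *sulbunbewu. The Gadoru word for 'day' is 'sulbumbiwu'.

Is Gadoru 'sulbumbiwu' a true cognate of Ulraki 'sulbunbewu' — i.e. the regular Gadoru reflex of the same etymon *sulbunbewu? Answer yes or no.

Derive the expected Gadoru reflex of *sulbunbewu:
Gadoru: *sulbunbewu > sulbunbew > sulbumbew > sulbumbiw  (by apocope, nasal place assimilation, vowel merger)
The regular Gadoru reflex would be 'sulbumbiw', but the attested form is 'sulbumbiwu'. The correspondence is irregular, so they are not cognates (the Gadoru form has a different source).

no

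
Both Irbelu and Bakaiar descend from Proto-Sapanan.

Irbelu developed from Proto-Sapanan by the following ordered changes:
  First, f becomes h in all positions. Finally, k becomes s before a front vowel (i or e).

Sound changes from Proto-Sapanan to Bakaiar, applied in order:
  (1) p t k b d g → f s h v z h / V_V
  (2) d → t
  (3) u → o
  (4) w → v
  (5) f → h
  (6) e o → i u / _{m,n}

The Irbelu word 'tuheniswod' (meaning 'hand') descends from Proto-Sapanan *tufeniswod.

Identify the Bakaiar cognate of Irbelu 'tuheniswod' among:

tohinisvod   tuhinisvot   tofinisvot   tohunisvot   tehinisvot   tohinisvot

tohinisvot

Bakaiar: *tufeniswod > tufeniswot > tofeniswot > tofenisvot > tohenisvot > tohinisvot  (by unconditioned shift, vowel merger, unconditioned shift, unconditioned shift, pre-nasal raising)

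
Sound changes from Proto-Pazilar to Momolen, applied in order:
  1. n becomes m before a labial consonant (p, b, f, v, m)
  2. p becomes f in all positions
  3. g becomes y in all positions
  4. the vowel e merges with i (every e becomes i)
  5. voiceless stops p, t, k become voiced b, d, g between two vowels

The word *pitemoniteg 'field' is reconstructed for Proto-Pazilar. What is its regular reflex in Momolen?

Momolen: start from *pitemoniteg.
  rule 1: no change — pitemoniteg
  rule 2 (unconditioned shift): pitemoniteg → fitemoniteg
  rule 3 (unconditioned shift): fitemoniteg → fitemonitey
  rule 4 (vowel merger): fitemonitey → fitimonitiy
  rule 5 (intervocalic voicing): fitimonitiy → fidimonidiy
  ⇒ Momolen fidimonidiy

fidimonidiy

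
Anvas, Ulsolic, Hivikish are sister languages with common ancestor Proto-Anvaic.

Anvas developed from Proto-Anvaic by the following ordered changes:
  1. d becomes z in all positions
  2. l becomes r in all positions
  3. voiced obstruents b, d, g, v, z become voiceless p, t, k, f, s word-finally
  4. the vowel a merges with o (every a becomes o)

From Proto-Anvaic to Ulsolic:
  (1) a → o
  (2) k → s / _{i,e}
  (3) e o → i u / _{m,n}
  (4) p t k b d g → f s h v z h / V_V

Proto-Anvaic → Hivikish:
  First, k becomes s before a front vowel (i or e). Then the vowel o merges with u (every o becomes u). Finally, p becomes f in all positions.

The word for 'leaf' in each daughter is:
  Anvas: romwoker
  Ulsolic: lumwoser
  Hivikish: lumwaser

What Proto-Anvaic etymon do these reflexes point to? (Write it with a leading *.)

Position 1: Anvas has r, Ulsolic has l, Hivikish has l. Ulsolic preserves l here (none of its changes turn any other segment into l), so the proto-segment is *l.
Position 2: Anvas has o, Ulsolic has u, Hivikish has u. Taking the neighbouring segments as reconstructed: Anvas o could go back to *a or *o; Ulsolic u could go back to *a or *o or *u; Hivikish u could go back to *o or *u — the one source consistent with every daughter is *o.
Verify the candidate proto-form against each daughter:
Anvas: *lomwaker > romwaker > romwoker  (by unconditioned shift, vowel merger)
Ulsolic: *lomwaker > lomwoker > lomwoser > lumwoser  (by vowel merger, palatalisation, pre-nasal raising)
Hivikish: *lomwaker > lomwaser > lumwaser  (by palatalisation, vowel merger)
No other proto-form is consistent with every reflex, so the reconstruction is *lomwaker.

*lomwaker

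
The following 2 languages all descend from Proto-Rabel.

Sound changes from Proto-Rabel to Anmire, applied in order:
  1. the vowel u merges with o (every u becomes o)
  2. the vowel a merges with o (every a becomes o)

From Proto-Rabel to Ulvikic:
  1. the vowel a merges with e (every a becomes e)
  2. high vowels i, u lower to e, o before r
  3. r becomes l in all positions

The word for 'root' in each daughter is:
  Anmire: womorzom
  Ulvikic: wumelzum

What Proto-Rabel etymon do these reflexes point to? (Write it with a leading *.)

*wumarzum

Position 4: Anmire has o, Ulvikic has e. Taking the neighbouring segments as reconstructed: Anmire o could go back to *a or *o or *u; Ulvikic e could go back to *a or *e or *i — the one source consistent with every daughter is *a.
Position 2: Anmire has o, Ulvikic has u. Ulvikic preserves u here (none of its changes turn any other segment into u), so the proto-segment is *u.
This points to *wumarzum. Verify forward in each daughter:
Anmire: *wumarzum
  wumarzum → womarzom   [vowel merger]
  womarzom → womorzom   [vowel merger]
  giving Anmire womorzom.
Ulvikic: start from *wumarzum.
  rule 1 (vowel merger): wumarzum → wumerzum
  rule 2: no change — wumerzum
  rule 3 (unconditioned shift): wumerzum → wumelzum
  ⇒ Ulvikic wumelzum
No other proto-form is consistent with every reflex, so the reconstruction is *wumarzum.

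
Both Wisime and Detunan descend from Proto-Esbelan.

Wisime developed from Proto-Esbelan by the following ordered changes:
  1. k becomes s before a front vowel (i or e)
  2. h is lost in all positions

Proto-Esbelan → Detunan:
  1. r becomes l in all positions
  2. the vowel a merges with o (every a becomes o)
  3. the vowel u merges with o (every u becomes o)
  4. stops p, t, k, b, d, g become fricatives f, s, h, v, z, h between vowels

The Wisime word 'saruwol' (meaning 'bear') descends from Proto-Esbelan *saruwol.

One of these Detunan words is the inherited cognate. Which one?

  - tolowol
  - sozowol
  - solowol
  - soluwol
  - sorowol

Detunan: start from *saruwol.
  rule 1 (unconditioned shift): saruwol → saluwol
  rule 2 (vowel merger): saluwol → soluwol
  rule 3 (vowel merger): soluwol → solowol
  rule 4: no change — solowol
  ⇒ Detunan solowol

solowol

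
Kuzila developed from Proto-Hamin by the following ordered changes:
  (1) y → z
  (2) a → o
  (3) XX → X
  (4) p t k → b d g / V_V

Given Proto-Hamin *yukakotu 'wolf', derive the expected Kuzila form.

Kuzila: *yukakotu
  yukakotu → zukakotu   [unconditioned shift]
  zukakotu → zukokotu   [vowel merger]
  zukokotu (rule 3 does not apply)
  zukokotu → zugogodu   [intervocalic voicing]
  giving Kuzila zugogodu.

zugogodu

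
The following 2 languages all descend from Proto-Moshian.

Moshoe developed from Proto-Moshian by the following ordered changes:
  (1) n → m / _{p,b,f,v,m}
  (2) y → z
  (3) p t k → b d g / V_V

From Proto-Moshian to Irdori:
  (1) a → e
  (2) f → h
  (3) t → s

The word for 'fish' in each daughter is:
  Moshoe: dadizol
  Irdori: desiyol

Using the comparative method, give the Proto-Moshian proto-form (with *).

*datiyol

Position 5: Moshoe has z, Irdori has y. Irdori preserves y here (none of its changes turn any other segment into y), so the proto-segment is *y.
Position 3: Moshoe has d, Irdori has s. Taking the neighbouring segments as reconstructed: Moshoe d could go back to *t or *d; Irdori s could go back to *t or *s — the one source consistent with every daughter is *t.
Position 2: Moshoe has a, Irdori has e. Moshoe preserves a here (none of its changes turn any other segment into a), so the proto-segment is *a.
This points to *datiyol. Verify forward in each daughter:
Moshoe: *datiyol > datizol > dadizol  (by unconditioned shift, intervocalic voicing)
Irdori: *datiyol > detiyol > desiyol  (by vowel merger, unconditioned shift)
Only *datiyol yields all of Moshoe dadizol, Irdori desiyol.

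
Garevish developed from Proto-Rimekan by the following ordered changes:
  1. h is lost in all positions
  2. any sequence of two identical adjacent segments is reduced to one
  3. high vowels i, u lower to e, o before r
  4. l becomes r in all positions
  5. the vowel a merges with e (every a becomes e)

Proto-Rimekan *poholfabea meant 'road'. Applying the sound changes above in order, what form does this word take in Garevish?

porfebee

Garevish: *poholfabea > poolfabea > polfabea > porfabea > porfebee  (by h-loss, degemination, unconditioned shift, vowel merger)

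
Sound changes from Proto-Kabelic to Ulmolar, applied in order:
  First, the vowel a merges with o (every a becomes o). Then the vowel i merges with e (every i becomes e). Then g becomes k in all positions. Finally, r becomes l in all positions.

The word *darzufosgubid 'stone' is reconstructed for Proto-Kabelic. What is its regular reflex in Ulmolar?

dolzufoskubed

Ulmolar: start from *darzufosgubid.
  rule 1 (vowel merger): darzufosgubid → dorzufosgubid
  rule 2 (vowel merger): dorzufosgubid → dorzufosgubed
  rule 3 (unconditioned shift): dorzufosgubed → dorzufoskubed
  rule 4 (unconditioned shift): dorzufoskubed → dolzufoskubed
  ⇒ Ulmolar dolzufoskubed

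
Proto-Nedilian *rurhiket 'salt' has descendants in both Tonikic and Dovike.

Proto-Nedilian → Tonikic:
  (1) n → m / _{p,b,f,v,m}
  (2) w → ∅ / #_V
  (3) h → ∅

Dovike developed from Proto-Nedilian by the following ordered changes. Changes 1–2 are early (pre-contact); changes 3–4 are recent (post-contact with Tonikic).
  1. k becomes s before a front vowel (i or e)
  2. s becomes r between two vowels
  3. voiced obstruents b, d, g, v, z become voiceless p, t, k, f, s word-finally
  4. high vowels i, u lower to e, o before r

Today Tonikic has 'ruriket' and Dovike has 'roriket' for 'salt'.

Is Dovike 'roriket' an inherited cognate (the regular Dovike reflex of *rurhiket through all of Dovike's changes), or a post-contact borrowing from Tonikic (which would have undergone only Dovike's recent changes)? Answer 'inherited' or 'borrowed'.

If inherited, *rurhiket would pass through all of Dovike's changes:
Dovike: *rurhiket
  rurhiket → rurhiset   [palatalisation]
  rurhiset → rurhiret   [rhotacism]
  rurhiret (rule 3 does not apply)
  rurhiret → rorheret   [pre-rhotic lowering]
  giving Dovike rorheret.
If borrowed from Tonikic 'ruriket' after the early changes, it would undergo only the recent ones:
  rule 3 (final devoicing): no change (ruriket)
  rule 4 (pre-rhotic lowering): ruriket → roriket
  ⇒ as a loan: roriket
Dovike 'roriket' matches the loan outcome 'roriket', not the inherited 'rorheret' — it skipped the early Dovike changes, so it was borrowed from Tonikic.

borrowed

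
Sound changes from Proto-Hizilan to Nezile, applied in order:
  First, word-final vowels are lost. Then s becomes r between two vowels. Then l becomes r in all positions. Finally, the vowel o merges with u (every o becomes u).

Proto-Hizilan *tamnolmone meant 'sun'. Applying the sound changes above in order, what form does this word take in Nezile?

Nezile: start from *tamnolmone.
  rule 1 (apocope): tamnolmone → tamnolmon
  rule 2: no change — tamnolmon
  rule 3 (unconditioned shift): tamnolmon → tamnormon
  rule 4 (vowel merger): tamnormon → tamnurmun
  ⇒ Nezile tamnurmun

tamnurmun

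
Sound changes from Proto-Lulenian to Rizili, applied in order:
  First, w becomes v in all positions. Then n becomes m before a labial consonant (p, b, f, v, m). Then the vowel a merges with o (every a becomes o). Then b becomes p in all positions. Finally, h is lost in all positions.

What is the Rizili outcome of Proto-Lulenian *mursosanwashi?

Rizili: start from *mursosanwashi.
  rule 1 (unconditioned shift): mursosanwashi → mursosanvashi
  rule 2 (nasal place assimilation): mursosanvashi → mursosamvashi
  rule 3 (vowel merger): mursosamvashi → mursosomvoshi
  rule 4: no change — mursosomvoshi
  rule 5 (h-loss): mursosomvoshi → mursosomvosi
  ⇒ Rizili mursosomvosi

mursosomvosi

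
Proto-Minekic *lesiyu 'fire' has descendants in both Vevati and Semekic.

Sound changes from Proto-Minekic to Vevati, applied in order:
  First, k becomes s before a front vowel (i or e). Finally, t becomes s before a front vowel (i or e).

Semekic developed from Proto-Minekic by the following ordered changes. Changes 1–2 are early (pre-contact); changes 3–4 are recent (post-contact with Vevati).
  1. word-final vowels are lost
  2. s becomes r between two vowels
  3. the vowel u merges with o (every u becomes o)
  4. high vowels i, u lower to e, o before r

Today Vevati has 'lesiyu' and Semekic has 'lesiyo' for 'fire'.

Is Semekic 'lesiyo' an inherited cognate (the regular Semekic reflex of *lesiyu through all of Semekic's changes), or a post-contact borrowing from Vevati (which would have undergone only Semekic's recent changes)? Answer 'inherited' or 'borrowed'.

If inherited, *lesiyu would pass through all of Semekic's changes:
Semekic: *lesiyu
  lesiyu → lesiy   [apocope]
  lesiy → leriy   [rhotacism]
  leriy (rule 3 does not apply)
  leriy (rule 4 does not apply)
  giving Semekic leriy.
If borrowed from Vevati 'lesiyu' after the early changes, it would undergo only the recent ones:
  rule 3 (vowel merger): lesiyu → lesiyo
  rule 4 (pre-rhotic lowering): no change (lesiyo)
  ⇒ as a loan: lesiyo
Semekic 'lesiyo' matches the loan outcome 'lesiyo', not the inherited 'leriy' — it skipped the early Semekic changes, so it was borrowed from Vevati.

borrowed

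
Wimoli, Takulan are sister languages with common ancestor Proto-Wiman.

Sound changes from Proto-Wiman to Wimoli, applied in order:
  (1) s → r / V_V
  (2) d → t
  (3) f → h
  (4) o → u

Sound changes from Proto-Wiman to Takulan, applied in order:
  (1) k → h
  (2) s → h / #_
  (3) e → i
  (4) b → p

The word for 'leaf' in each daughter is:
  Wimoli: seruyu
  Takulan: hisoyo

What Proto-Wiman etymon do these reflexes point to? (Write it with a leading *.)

*sesoyo

Position 6: Wimoli has u, Takulan has o. Takulan preserves o here (none of its changes turn any other segment into o), so the proto-segment is *o.
Position 2: Wimoli has e, Takulan has i. Wimoli preserves e here (none of its changes turn any other segment into e), so the proto-segment is *e.
Continuing position by position gives *sesoyo; check it forward:
Wimoli: *sesoyo > seroyo > seruyu  (by rhotacism, vowel merger)
Takulan: start from *sesoyo.
  rule 1: no change — sesoyo
  rule 2 (debuccalisation): sesoyo → hesoyo
  rule 3 (vowel merger): hesoyo → hisoyo
  rule 4: no change — hisoyo
  ⇒ Takulan hisoyo
*sesoyo is the unique common source.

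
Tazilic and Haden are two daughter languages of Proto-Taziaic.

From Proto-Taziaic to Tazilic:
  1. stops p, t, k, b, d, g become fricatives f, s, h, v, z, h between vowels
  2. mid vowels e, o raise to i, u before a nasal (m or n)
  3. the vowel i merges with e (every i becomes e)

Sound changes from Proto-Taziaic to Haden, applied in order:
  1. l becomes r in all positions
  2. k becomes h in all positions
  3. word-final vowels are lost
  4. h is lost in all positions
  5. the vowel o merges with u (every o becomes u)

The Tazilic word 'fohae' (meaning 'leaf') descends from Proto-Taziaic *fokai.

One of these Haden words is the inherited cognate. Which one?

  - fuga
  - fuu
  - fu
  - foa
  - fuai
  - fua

Haden: *fokai
  fokai (rule 1 does not apply)
  fokai → fohai   [unconditioned shift]
  fohai → foha   [apocope]
  foha → foa   [h-loss]
  foa → fua   [vowel merger]
  giving Haden fua.
The other candidates each miss or misapply at least one Haden change.

fua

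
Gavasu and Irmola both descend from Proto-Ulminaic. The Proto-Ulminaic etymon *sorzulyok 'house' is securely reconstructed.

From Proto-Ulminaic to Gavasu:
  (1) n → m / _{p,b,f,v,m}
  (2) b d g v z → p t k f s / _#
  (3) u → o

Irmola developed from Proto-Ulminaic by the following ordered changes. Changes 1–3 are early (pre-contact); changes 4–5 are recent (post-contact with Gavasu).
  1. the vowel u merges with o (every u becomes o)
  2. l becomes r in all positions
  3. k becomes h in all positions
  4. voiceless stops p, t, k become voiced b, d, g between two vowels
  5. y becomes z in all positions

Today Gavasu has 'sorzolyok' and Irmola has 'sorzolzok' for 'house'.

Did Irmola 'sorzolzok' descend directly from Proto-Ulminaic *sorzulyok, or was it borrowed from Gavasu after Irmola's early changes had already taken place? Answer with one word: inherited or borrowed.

borrowed

If inherited, *sorzulyok would pass through all of Irmola's changes:
Irmola: *sorzulyok
  sorzulyok → sorzolyok   [vowel merger]
  sorzolyok → sorzoryok   [unconditioned shift]
  sorzoryok → sorzoryoh   [unconditioned shift]
  sorzoryoh (rule 4 does not apply)
  sorzoryoh → sorzorzoh   [unconditioned shift]
  giving Irmola sorzorzoh.
If borrowed from Gavasu 'sorzolyok' after the early changes, it would undergo only the recent ones:
  rule 4 (intervocalic voicing): no change (sorzolyok)
  rule 5 (unconditioned shift): sorzolyok → sorzolzok
  ⇒ as a loan: sorzolzok
Irmola 'sorzolzok' matches the loan outcome 'sorzolzok', not the inherited 'sorzorzoh' — it skipped the early Irmola changes, so it was borrowed from Gavasu.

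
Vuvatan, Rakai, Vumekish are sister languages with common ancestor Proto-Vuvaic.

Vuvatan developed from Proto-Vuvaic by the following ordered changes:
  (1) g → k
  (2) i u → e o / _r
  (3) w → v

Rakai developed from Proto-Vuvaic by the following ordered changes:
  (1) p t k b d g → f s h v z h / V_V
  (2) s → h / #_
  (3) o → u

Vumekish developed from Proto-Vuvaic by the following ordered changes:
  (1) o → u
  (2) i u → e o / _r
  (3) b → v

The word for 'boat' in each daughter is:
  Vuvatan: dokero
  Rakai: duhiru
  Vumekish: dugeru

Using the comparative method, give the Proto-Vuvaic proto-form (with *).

*dogiro

Position 6: Vuvatan has o, Rakai has u, Vumekish has u. Taking the neighbouring segments as reconstructed: Vuvatan o can only go back to *o; Rakai u could go back to *o or *u; Vumekish u could go back to *o or *u — the one source consistent with every daughter is *o.
Position 2: Vuvatan has o, Rakai has u, Vumekish has u. Taking the neighbouring segments as reconstructed: Vuvatan o can only go back to *o; Rakai u could go back to *o or *u; Vumekish u could go back to *o or *u — the one source consistent with every daughter is *o.
Verify the candidate proto-form against each daughter:
Vuvatan: *dogiro > dokiro > dokero  (by unconditioned shift, pre-rhotic lowering)
Rakai: *dogiro > dohiro > duhiru  (by intervocalic lenition, vowel merger)
Vumekish: *dogiro
  dogiro → dugiru   [vowel merger]
  dugiru → dugeru   [pre-rhotic lowering]
  dugeru (rule 3 does not apply)
  giving Vumekish dugeru.
No other proto-form is consistent with every reflex, so the reconstruction is *dogiro.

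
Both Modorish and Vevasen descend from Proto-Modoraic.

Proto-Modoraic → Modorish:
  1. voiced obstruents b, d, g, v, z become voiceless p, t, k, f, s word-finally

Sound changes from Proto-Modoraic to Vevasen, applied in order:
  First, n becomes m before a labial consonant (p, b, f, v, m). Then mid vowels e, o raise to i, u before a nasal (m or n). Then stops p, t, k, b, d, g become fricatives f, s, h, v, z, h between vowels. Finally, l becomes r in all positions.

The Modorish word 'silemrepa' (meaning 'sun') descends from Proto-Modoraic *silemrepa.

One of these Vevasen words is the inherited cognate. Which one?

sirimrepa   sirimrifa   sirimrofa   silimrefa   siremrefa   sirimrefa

Vevasen: *silemrepa > silimrepa > silimrefa > sirimrefa  (by pre-nasal raising, intervocalic lenition, unconditioned shift)
Only 'sirimrefa' matches the regular Vevasen development of *silemrepa.

sirimrefa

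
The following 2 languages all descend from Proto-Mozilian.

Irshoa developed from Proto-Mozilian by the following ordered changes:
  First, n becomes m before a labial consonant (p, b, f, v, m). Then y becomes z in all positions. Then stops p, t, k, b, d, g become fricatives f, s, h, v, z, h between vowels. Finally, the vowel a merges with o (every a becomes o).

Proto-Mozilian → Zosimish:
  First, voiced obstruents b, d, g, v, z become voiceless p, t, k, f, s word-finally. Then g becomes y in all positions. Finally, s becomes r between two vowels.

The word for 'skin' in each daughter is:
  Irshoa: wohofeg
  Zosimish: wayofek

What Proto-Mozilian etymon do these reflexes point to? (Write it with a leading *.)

*wagofeg

Position 2: Irshoa has o, Zosimish has a. Zosimish preserves a here (none of its changes turn any other segment into a), so the proto-segment is *a.
Position 7: Irshoa has g, Zosimish has k. Irshoa preserves g here (none of its changes turn any other segment into g), so the proto-segment is *g.
Position 3: Irshoa has h, Zosimish has y. Taking the neighbouring segments as reconstructed: Irshoa h could go back to *k or *g or *h; Zosimish y could go back to *g or *y — the one source consistent with every daughter is *g.
Continuing position by position gives *wagofeg; check it forward:
Irshoa: *wagofeg
  wagofeg (rule 1 does not apply)
  wagofeg (rule 2 does not apply)
  wagofeg → wahofeg   [intervocalic lenition]
  wahofeg → wohofeg   [vowel merger]
  giving Irshoa wohofeg.
Zosimish: start from *wagofeg.
  rule 1 (final devoicing): wagofeg → wagofek
  rule 2 (unconditioned shift): wagofek → wayofek
  rule 3: no change — wayofek
  ⇒ Zosimish wayofek
No other proto-form is consistent with every reflex, so the reconstruction is *wagofeg.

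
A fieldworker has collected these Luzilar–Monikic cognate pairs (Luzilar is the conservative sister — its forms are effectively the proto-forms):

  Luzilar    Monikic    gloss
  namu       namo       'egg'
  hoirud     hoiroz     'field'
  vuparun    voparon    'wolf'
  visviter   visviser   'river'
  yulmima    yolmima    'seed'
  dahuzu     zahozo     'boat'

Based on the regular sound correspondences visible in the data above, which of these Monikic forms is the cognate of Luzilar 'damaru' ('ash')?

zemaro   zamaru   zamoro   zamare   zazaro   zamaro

dahuzu ~ zahozo — Luzilar d corresponds to Monikic z word-initially before a back vowel.
namu ~ namo, dahuzu ~ zahozo — Luzilar u corresponds to Monikic o word-finally.
Applying these to Luzilar 'damaru':
  damaru → zamaru   (d→z word-initially before a back vowel)
  zamaru → zamaro   (u→o word-finally)
So the Monikic cognate is 'zamaro'.

zamaro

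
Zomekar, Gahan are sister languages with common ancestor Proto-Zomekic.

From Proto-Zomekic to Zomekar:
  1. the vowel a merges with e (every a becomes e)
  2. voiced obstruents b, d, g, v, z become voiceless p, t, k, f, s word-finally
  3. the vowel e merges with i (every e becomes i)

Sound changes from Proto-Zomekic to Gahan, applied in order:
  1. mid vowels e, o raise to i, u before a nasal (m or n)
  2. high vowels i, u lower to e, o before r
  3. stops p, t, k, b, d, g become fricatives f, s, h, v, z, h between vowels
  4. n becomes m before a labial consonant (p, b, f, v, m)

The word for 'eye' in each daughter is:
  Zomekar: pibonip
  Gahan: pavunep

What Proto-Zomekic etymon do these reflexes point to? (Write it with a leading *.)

Position 3: Zomekar has b, Gahan has v. Zomekar preserves b here (none of its changes turn any other segment into b), so the proto-segment is *b.
Position 4: Zomekar has o, Gahan has u. Zomekar preserves o here (none of its changes turn any other segment into o), so the proto-segment is *o.
This points to *pabonep. Verify forward in each daughter:
Zomekar: start from *pabonep.
  rule 1 (vowel merger): pabonep → pebonep
  rule 2: no change — pebonep
  rule 3 (vowel merger): pebonep → pibonip
  ⇒ Zomekar pibonip
Gahan: *pabonep > pabunep > pavunep  (by pre-nasal raising, intervocalic lenition)
*pabonep is the unique common source.

*pabonep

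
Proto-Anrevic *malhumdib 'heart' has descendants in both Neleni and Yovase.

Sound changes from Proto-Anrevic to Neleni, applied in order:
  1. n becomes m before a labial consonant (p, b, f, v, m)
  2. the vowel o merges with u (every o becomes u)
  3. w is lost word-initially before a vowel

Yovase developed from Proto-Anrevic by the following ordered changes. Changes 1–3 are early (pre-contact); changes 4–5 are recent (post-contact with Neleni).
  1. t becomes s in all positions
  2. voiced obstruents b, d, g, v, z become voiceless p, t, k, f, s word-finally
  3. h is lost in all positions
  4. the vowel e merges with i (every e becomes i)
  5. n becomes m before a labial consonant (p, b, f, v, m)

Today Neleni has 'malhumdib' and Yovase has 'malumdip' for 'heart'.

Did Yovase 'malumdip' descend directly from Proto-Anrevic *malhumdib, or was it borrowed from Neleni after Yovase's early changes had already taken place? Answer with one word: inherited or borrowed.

If inherited, *malhumdib would pass through all of Yovase's changes:
Yovase: *malhumdib > malhumdip > malumdip  (by final devoicing, h-loss)
If borrowed from Neleni 'malhumdib' after the early changes, it would undergo only the recent ones:
  rule 4 (vowel merger): no change (malhumdib)
  rule 5 (nasal place assimilation): no change (malhumdib)
  ⇒ as a loan: malhumdib
Yovase 'malumdip' matches the inherited outcome exactly, so it is an inherited cognate, not a loan.

inherited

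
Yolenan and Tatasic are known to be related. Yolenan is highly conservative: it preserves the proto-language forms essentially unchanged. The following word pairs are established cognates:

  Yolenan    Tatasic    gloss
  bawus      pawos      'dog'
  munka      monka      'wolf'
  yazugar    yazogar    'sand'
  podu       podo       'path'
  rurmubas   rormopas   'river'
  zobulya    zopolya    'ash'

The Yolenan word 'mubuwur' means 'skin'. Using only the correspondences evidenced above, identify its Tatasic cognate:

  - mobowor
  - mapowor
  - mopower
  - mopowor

mopowor

rurmubas ~ rormopas — Yolenan u corresponds to Tatasic o after a consonant, before a labial obstruent.
zobulya ~ zopolya — Yolenan b corresponds to Tatasic p between vowels (before a back vowel).
bawus ~ pawos, yazugar ~ yazogar — Yolenan u corresponds to Tatasic o after a consonant, before a consonant other than r, m, n, p, b, f, v.
rurmubas ~ rormopas — Yolenan u corresponds to Tatasic o after a consonant, before r.
Applying these to Yolenan 'mubuwur':
  mubuwur → mobuwur   (u→o after a consonant, before a labial obstruent)
  mobuwur → mopuwur   (b→p between vowels (before a back vowel))
  mopuwur → mopowur   (u→o after a consonant, before a consonant other than r, m, n, p, b, f, v)
  mopowur → mopowor   (u→o after a consonant, before r)
So the Tatasic cognate is 'mopowor'.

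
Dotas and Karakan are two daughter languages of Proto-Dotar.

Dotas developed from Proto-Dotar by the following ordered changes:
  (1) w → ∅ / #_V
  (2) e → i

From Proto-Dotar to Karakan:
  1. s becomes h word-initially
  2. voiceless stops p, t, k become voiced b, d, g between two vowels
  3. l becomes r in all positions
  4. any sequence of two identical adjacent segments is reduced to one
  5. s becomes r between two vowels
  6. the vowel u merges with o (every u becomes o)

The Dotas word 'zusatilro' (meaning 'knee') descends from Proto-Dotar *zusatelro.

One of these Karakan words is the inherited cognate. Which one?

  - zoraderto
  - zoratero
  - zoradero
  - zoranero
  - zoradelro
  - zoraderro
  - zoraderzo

Karakan: *zusatelro > zusadelro > zusaderro > zusadero > zuradero > zoradero  (by intervocalic voicing, unconditioned shift, degemination, rhotacism, vowel merger)
Only 'zoradero' matches the regular Karakan development of *zusatelro.

zoradero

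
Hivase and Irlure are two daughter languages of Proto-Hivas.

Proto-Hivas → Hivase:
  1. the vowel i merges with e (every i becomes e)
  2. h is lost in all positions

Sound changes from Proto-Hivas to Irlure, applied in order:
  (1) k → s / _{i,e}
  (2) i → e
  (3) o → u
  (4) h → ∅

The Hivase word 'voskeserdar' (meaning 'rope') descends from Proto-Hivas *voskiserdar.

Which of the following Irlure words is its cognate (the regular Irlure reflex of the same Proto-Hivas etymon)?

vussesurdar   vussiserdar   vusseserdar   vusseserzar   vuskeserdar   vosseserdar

vusseserdar

Irlure: *voskiserdar
  voskiserdar → vossiserdar   [palatalisation]
  vossiserdar → vosseserdar   [vowel merger]
  vosseserdar → vusseserdar   [vowel merger]
  vusseserdar (rule 4 does not apply)
  giving Irlure vusseserdar.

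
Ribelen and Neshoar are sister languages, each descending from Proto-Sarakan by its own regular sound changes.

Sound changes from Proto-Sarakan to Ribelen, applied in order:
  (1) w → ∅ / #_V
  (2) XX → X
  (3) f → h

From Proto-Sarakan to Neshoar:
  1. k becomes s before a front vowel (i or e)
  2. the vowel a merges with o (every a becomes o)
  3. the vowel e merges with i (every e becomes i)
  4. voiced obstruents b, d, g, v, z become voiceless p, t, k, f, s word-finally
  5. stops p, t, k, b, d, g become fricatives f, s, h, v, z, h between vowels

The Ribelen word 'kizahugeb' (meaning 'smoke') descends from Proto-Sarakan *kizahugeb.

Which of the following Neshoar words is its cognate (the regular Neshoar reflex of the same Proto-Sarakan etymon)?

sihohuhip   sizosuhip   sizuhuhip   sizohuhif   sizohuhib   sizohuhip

sizohuhip

Neshoar: *kizahugeb
  kizahugeb → sizahugeb   [palatalisation]
  sizahugeb → sizohugeb   [vowel merger]
  sizohugeb → sizohugib   [vowel merger]
  sizohugib → sizohugip   [final devoicing]
  sizohugip → sizohuhip   [intervocalic lenition]
  giving Neshoar sizohuhip.
The other candidates each miss or misapply at least one Neshoar change.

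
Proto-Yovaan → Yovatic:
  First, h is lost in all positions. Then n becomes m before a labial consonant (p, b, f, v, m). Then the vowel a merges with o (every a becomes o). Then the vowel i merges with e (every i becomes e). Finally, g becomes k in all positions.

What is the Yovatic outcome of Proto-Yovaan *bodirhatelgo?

boderotelko

Yovatic: start from *bodirhatelgo.
  rule 1 (h-loss): bodirhatelgo → bodiratelgo
  rule 2: no change — bodiratelgo
  rule 3 (vowel merger): bodiratelgo → bodirotelgo
  rule 4 (vowel merger): bodirotelgo → boderotelgo
  rule 5 (unconditioned shift): boderotelgo → boderotelko
  ⇒ Yovatic boderotelko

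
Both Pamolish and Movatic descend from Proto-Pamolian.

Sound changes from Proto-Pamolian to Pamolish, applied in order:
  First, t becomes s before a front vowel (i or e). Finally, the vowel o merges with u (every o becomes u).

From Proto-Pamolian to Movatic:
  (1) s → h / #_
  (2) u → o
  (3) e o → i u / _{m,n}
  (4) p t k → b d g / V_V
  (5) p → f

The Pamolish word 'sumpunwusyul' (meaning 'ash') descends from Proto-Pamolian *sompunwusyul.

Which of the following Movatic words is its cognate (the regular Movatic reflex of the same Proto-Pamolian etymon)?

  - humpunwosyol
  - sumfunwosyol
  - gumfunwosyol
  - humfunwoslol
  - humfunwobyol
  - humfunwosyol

Movatic: start from *sompunwusyul.
  rule 1 (debuccalisation): sompunwusyul → hompunwusyul
  rule 2 (vowel merger): hompunwusyul → homponwosyol
  rule 3 (pre-nasal raising): homponwosyol → humpunwosyol
  rule 4: no change — humpunwosyol
  rule 5 (unconditioned shift): humpunwosyol → humfunwosyol
  ⇒ Movatic humfunwosyol

humfunwosyol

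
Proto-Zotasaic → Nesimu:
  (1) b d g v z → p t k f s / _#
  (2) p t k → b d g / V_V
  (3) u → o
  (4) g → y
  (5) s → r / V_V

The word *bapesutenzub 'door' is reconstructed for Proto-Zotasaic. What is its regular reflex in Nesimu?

baberodenzop

Nesimu: *bapesutenzub
  bapesutenzub → bapesutenzup   [final devoicing]
  bapesutenzup → babesudenzup   [intervocalic voicing]
  babesudenzup → babesodenzop   [vowel merger]
  babesodenzop (rule 4 does not apply)
  babesodenzop → baberodenzop   [rhotacism]
  giving Nesimu baberodenzop.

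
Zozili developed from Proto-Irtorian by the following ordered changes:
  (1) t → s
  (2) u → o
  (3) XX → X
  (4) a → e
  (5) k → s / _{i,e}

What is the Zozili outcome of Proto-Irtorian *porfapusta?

Zozili: *porfapusta > porfapussa > porfapossa > porfaposa > porfepose  (by unconditioned shift, vowel merger, degemination, vowel merger)

porfepose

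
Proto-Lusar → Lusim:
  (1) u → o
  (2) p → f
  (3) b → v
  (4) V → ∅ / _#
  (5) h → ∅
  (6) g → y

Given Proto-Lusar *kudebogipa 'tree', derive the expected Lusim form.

kodevoyif

Lusim: *kudebogipa
  kudebogipa → kodebogipa   [vowel merger]
  kodebogipa → kodebogifa   [unconditioned shift]
  kodebogifa → kodevogifa   [unconditioned shift]
  kodevogifa → kodevogif   [apocope]
  kodevogif (rule 5 does not apply)
  kodevogif → kodevoyif   [unconditioned shift]
  giving Lusim kodevoyif.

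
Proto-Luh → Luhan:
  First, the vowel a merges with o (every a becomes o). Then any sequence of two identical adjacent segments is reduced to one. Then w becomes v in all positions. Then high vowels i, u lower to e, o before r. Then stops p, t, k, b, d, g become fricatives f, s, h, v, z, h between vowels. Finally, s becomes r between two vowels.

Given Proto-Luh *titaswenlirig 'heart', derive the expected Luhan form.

tirosvenlerig

Luhan: *titaswenlirig > titoswenlirig > titosvenlirig > titosvenlerig > tisosvenlerig > tirosvenlerig  (by vowel merger, unconditioned shift, pre-rhotic lowering, intervocalic lenition, rhotacism)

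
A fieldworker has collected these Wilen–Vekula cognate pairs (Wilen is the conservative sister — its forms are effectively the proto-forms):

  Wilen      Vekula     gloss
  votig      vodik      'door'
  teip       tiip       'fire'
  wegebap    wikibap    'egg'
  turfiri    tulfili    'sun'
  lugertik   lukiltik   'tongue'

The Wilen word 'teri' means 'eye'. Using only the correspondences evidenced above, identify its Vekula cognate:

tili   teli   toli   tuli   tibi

tili

lugertik ~ lukiltik — Wilen e corresponds to Vekula i after a consonant, before r.
turfiri ~ tulfili — Wilen r corresponds to Vekula l between vowels (before a front vowel).
Applying these to Wilen 'teri':
  teri → tiri   (e→i after a consonant, before r)
  tiri → tili   (r→l between vowels (before a front vowel))
So the Vekula cognate is 'tili'.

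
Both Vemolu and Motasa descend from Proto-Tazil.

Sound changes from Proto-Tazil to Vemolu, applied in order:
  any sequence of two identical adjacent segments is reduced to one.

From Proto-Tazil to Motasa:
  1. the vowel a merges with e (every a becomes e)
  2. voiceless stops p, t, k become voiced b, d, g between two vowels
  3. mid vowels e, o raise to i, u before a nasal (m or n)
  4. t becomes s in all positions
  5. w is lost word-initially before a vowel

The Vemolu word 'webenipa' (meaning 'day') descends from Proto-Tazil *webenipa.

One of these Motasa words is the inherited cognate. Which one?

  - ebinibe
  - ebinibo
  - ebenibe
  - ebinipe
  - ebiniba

ebinibe

Motasa: start from *webenipa.
  rule 1 (vowel merger): webenipa → webenipe
  rule 2 (intervocalic voicing): webenipe → webenibe
  rule 3 (pre-nasal raising): webenibe → webinibe
  rule 4: no change — webinibe
  rule 5 (glide loss): webinibe → ebinibe
  ⇒ Motasa ebinibe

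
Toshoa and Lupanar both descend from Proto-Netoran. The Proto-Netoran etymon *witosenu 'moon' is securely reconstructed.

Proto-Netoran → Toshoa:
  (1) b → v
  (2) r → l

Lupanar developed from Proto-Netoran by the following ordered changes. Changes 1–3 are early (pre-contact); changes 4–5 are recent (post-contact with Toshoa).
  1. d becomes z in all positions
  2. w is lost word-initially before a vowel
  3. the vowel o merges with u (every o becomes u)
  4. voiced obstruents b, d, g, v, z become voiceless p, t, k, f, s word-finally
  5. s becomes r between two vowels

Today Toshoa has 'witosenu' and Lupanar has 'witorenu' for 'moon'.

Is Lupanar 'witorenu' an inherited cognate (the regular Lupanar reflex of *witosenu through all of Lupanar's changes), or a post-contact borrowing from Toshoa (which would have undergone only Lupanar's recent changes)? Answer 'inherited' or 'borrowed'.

borrowed

If inherited, *witosenu would pass through all of Lupanar's changes:
Lupanar: *witosenu > itosenu > itusenu > iturenu  (by glide loss, vowel merger, rhotacism)
If borrowed from Toshoa 'witosenu' after the early changes, it would undergo only the recent ones:
  rule 4 (final devoicing): no change (witosenu)
  rule 5 (rhotacism): witosenu → witorenu
  ⇒ as a loan: witorenu
Lupanar 'witorenu' matches the loan outcome 'witorenu', not the inherited 'iturenu' — it skipped the early Lupanar changes, so it was borrowed from Toshoa.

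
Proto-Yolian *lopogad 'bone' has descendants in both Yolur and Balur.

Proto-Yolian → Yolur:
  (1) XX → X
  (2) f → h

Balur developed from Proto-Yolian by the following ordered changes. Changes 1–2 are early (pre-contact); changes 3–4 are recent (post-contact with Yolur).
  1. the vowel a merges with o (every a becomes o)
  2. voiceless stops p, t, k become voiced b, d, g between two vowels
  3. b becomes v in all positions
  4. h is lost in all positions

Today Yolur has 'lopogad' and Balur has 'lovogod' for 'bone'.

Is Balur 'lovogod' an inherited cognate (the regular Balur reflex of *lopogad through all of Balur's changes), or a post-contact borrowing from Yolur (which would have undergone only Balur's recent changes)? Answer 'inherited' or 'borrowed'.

inherited

If inherited, *lopogad would pass through all of Balur's changes:
Balur: start from *lopogad.
  rule 1 (vowel merger): lopogad → lopogod
  rule 2 (intervocalic voicing): lopogod → lobogod
  rule 3 (unconditioned shift): lobogod → lovogod
  rule 4: no change — lovogod
  ⇒ Balur lovogod
If borrowed from Yolur 'lopogad' after the early changes, it would undergo only the recent ones:
  rule 3 (unconditioned shift): no change (lopogad)
  rule 4 (h-loss): no change (lopogad)
  ⇒ as a loan: lopogad
Balur 'lovogod' matches the inherited outcome exactly, so it is an inherited cognate, not a loan.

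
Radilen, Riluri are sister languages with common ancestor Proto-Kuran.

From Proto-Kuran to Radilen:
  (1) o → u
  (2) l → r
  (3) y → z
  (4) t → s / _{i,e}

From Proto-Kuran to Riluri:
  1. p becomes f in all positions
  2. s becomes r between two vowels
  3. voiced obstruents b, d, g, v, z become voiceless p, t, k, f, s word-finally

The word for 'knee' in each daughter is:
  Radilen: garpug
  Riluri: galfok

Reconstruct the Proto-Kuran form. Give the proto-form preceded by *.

*galpog

Position 4: Radilen has p, Riluri has f. Radilen preserves p here (none of its changes turn any other segment into p), so the proto-segment is *p.
Position 6: Radilen has g, Riluri has k. Radilen preserves g here (none of its changes turn any other segment into g), so the proto-segment is *g.
Verify the candidate proto-form against each daughter:
Radilen: start from *galpog.
  rule 1 (vowel merger): galpog → galpug
  rule 2 (unconditioned shift): galpug → garpug
  rule 3: no change — garpug
  rule 4: no change — garpug
  ⇒ Radilen garpug
Riluri: *galpog
  galpog → galfog   [unconditioned shift]
  galfog (rule 2 does not apply)
  galfog → galfok   [final devoicing]
  giving Riluri galfok.
No other proto-form is consistent with every reflex, so the reconstruction is *galpog.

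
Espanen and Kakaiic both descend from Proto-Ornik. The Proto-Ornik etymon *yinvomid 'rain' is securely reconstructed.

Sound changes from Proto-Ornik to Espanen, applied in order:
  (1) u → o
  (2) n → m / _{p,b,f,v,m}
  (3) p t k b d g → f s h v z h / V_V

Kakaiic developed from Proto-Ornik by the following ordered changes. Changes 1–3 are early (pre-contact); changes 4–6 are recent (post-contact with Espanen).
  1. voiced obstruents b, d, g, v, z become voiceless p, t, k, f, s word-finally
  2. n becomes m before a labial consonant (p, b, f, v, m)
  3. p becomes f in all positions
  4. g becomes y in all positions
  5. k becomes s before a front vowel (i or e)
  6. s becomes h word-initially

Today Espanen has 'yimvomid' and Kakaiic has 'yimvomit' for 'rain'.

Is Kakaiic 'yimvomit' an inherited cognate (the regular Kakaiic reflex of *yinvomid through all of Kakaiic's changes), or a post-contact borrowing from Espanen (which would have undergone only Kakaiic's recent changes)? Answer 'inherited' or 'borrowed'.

inherited

If inherited, *yinvomid would pass through all of Kakaiic's changes:
Kakaiic: start from *yinvomid.
  rule 1 (final devoicing): yinvomid → yinvomit
  rule 2 (nasal place assimilation): yinvomit → yimvomit
  rule 3: no change — yimvomit
  rule 4: no change — yimvomit
  rule 5: no change — yimvomit
  rule 6: no change — yimvomit
  ⇒ Kakaiic yimvomit
If borrowed from Espanen 'yimvomid' after the early changes, it would undergo only the recent ones:
  rule 4 (unconditioned shift): no change (yimvomid)
  rule 5 (palatalisation): no change (yimvomid)
  rule 6 (debuccalisation): no change (yimvomid)
  ⇒ as a loan: yimvomid
Kakaiic 'yimvomit' matches the inherited outcome exactly, so it is an inherited cognate, not a loan.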